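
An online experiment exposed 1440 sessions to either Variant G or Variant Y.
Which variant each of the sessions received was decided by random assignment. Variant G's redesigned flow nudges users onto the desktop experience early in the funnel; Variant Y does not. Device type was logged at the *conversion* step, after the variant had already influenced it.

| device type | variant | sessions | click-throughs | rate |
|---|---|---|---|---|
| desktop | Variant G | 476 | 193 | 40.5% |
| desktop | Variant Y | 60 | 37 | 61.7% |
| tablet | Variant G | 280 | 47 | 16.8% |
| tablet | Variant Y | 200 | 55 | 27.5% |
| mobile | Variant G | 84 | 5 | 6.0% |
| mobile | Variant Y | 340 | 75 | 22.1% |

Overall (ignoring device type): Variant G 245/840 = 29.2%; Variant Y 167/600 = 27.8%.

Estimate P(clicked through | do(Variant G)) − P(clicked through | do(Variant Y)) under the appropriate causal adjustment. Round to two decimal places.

The distribution of device type is itself part of what the variant does — it is an intermediate outcome. Holding it fixed would remove that part of the effect; the total effect is the pooled difference.
The causal difference is the pooled difference: 0.292 − 0.278 = +0.013.

+0.01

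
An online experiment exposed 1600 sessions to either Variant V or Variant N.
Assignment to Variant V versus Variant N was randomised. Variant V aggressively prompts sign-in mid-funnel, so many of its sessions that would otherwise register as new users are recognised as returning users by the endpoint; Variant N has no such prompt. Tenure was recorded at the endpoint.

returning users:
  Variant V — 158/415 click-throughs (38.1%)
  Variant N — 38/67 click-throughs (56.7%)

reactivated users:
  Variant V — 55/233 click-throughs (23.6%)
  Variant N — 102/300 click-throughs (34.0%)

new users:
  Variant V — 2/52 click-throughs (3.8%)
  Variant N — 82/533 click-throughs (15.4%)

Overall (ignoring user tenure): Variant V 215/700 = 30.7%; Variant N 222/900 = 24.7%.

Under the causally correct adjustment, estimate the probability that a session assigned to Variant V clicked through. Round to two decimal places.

0.31

Because the variant influences user tenure, user tenure is a post-treatment mediator, not a confounder. Stratifying on it would bias the estimate; the causal effect is the crude pooled difference.
So P(outcome | do(Variant V)) is just the pooled rate for Variant V: 215/700 = 0.307.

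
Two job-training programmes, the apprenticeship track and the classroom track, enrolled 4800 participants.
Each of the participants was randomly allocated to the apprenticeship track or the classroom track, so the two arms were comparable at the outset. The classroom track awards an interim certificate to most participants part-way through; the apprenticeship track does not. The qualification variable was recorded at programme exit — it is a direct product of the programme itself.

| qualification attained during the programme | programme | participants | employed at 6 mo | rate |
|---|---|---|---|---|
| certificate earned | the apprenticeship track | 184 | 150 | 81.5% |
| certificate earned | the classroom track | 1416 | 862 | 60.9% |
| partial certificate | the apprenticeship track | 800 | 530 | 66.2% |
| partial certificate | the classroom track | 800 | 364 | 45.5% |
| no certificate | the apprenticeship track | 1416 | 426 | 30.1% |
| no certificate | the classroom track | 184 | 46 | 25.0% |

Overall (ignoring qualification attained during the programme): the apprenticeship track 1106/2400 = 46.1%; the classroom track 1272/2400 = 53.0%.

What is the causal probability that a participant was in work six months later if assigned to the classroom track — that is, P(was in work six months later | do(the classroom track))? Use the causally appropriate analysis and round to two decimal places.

Qualification attained during the programme is downstream of the programme. One should not condition on a consequence of treatment, so the overall rates are the right comparison.
So P(outcome | do(the classroom track)) is just the pooled rate for the classroom track: 1272/2400 = 0.530.

0.53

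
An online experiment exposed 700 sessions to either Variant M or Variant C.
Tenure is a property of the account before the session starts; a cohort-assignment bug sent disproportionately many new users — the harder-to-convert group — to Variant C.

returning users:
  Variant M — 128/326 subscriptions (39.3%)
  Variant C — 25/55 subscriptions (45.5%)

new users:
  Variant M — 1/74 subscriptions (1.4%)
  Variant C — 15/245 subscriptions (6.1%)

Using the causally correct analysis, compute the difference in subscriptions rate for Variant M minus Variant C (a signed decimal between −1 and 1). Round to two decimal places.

User tenure differs across variants for reasons unrelated to any effect of the variant itself, and it separately predicts the outcome — a classic confounder. We must compare within user tenure levels.
Adjusting over the population distribution of user tenure: 0.544·(0.393−0.455) + 0.456·(0.014−0.061) = -0.055.

-0.06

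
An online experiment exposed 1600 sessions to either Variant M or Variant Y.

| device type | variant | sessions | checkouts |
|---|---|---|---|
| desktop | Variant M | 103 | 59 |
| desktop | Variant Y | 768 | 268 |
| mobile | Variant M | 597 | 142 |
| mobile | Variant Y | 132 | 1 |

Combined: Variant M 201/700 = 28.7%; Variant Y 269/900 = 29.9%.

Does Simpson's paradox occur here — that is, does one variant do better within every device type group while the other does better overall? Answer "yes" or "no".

Within each device type level (desktop 57.3% vs 34.9%; mobile 23.8% vs 0.8%), Variant M has the higher rate every time. Pooled: 28.7% vs 29.9% — Variant Y has the higher rate overall. The two comparisons disagree.

yes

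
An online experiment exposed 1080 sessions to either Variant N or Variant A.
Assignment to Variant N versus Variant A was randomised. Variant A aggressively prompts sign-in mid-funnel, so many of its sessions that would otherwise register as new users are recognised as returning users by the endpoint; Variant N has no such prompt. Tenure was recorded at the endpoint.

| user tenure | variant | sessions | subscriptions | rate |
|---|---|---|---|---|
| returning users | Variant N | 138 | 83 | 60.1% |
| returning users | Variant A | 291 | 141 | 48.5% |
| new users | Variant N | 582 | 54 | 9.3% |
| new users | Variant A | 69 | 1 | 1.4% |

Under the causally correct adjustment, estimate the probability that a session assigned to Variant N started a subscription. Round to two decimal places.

0.19

Stratifying would compare variants among sessions the variants themselves sorted into user tenure groups — a form of selection on an intermediate. The unconditioned pooled rates give the total causal effect.
So P(outcome | do(Variant N)) is just the pooled rate for Variant N: 137/720 = 0.190.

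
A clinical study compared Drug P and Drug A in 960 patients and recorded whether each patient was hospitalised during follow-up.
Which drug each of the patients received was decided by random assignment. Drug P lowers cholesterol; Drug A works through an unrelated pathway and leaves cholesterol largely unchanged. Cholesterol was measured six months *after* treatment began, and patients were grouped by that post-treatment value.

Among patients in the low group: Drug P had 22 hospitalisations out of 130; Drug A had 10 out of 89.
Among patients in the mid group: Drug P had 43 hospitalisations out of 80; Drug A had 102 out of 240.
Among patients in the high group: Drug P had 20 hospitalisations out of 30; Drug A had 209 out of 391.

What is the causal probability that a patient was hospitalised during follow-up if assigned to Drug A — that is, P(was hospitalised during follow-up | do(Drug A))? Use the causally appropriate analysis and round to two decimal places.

Drug A is lower inside every cholesterol stratum but Drug P is lower in aggregate. Whether to stratify depends on how cholesterol relates to the drug.
Cholesterol here is a post-treatment variable shaped by the drug; conditioning on it would introduce bias rather than remove it. The overall comparison is the causal one.
So P(outcome | do(Drug A)) is just the pooled rate for Drug A: 321/720 = 0.446.

0.45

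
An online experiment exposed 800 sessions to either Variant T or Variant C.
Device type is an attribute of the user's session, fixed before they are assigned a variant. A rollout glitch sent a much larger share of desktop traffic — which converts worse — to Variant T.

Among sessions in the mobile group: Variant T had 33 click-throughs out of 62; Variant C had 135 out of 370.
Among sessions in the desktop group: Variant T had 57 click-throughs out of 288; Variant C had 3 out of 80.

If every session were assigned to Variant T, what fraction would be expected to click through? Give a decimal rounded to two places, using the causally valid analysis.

0.38

The device type-specific comparison favours Variant T throughout, but the pooled figures favour Variant C. The question is whether to condition on device type.
The imbalance in device type arose from how sessions were allocated, not from anything the variant did; and device type independently affects the outcome. The pooled gap is confounded — condition on device type.
Standardising Variant T to the population device type mix: 0.540·33/62 + 0.460·57/288 = 0.378.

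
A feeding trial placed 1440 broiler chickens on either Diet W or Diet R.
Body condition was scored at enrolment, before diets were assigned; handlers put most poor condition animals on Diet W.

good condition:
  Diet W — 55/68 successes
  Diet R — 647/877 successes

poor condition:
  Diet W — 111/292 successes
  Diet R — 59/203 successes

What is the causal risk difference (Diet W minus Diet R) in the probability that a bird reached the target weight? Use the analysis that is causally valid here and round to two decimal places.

+0.08

Diet W is higher inside every starting body condition stratum but Diet R is higher in aggregate. Whether to stratify depends on how starting body condition relates to the diet.
Starting body condition differs across diets for reasons unrelated to any effect of the diet itself, and it separately predicts the outcome — a classic confounder. We must compare within starting body condition levels.
Adjusting over the population distribution of starting body condition: 0.656·(0.809−0.738) + 0.344·(0.380−0.291) = +0.077.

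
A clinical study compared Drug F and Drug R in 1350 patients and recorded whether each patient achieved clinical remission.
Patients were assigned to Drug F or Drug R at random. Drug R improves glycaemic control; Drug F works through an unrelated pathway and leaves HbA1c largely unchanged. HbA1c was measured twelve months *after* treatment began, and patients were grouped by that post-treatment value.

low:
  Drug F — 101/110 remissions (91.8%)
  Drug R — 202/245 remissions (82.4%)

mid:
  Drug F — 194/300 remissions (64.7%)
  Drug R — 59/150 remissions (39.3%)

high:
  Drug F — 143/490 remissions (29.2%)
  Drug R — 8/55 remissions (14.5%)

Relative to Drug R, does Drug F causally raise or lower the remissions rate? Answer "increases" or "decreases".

Drug F is higher inside every HbA1c stratum but Drug R is higher in aggregate. Whether to stratify depends on how HbA1c relates to the drug.
Because the drug influences HbA1c, HbA1c is a post-treatment mediator, not a confounder. Stratifying on it would bias the estimate; the causal effect is the crude pooled difference.
Pooled: Drug F 48.7% vs Drug R 59.8%; Drug R is higher overall.

decreases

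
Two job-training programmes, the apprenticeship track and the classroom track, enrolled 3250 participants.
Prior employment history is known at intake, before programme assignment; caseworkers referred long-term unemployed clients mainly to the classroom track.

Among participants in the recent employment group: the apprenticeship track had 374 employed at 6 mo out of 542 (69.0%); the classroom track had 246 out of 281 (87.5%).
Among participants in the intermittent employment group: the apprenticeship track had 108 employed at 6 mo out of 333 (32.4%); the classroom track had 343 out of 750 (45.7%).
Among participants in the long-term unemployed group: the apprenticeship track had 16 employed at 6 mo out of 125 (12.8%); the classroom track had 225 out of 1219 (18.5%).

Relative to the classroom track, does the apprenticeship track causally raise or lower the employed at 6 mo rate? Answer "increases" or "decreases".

The prior employment history-specific comparison favours the classroom track throughout, but the pooled figures favour the apprenticeship track. The question is whether to condition on prior employment history.
Since prior employment history is a pre-existing factor (not a product of the programme) and it affects the outcome on its own, it is a confounder. The stratified rates, not the pooled rate, identify the causal effect.
Within each level — recent employment: 69.0% vs 87.5%; intermittent employment: 32.4% vs 45.7%; long-term unemployed: 12.8% vs 18.5% — the classroom track is higher every time.

decreases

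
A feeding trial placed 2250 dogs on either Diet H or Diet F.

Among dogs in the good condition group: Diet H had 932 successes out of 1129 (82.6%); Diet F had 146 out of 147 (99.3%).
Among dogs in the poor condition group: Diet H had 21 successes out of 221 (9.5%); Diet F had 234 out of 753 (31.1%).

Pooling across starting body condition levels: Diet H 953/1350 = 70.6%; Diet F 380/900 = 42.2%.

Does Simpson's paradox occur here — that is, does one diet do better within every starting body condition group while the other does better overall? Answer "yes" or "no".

Within each starting body condition level (good condition 82.6% vs 99.3%; poor condition 9.5% vs 31.1%), Diet F has the higher rate every time. Pooled: 70.6% vs 42.2% — Diet H has the higher rate overall. The two comparisons disagree.

yes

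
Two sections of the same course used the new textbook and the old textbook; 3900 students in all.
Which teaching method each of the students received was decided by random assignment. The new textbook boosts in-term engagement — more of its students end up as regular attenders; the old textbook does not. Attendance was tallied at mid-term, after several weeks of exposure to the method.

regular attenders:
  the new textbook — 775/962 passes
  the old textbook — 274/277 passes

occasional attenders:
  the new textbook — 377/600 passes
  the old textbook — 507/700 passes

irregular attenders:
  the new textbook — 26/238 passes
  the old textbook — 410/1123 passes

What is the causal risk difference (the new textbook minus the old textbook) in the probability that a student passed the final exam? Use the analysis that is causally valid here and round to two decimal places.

The mid-term attendance-specific comparison favours the old textbook throughout, but the pooled figures favour the new textbook. The question is whether to condition on mid-term attendance.
Mid-term attendance is downstream of the teaching method. One should not condition on a consequence of treatment, so the overall rates are the right comparison.
The causal difference is the pooled difference: 0.654 − 0.567 = +0.087.

+0.09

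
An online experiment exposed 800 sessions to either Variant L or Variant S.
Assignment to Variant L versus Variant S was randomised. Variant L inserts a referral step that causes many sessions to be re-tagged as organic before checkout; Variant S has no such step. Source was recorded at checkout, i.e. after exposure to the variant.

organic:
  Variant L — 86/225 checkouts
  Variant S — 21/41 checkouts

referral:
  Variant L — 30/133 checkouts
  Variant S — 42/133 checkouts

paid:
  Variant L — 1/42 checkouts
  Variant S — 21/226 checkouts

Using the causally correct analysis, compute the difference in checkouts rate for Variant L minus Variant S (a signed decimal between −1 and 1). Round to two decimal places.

The stratified and pooled comparisons disagree (Variant S wins within each traffic source; Variant L wins overall), so the answer turns on the causal role of traffic source.
Stratifying would compare variants among sessions the variants themselves sorted into traffic source groups — a form of selection on an intermediate. The unconditioned pooled rates give the total causal effect.
The causal difference is the pooled difference: 0.292 − 0.210 = +0.083.

+0.08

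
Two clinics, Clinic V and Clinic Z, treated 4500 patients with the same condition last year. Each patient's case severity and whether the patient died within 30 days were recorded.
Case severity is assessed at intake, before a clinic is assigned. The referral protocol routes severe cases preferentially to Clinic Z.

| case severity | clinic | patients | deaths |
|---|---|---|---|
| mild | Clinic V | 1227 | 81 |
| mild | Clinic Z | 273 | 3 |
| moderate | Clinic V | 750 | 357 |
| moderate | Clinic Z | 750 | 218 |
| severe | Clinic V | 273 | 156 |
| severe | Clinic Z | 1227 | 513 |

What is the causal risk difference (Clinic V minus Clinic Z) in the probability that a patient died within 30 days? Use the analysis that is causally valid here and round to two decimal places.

+0.13

Within every case severity level Clinic Z has the lower rate, yet pooled Clinic V does — Simpson's reversal.
Case severity differs across clinics for reasons unrelated to any effect of the clinic itself, and it separately predicts the outcome — a classic confounder. We must compare within case severity levels.
Adjusting over the population distribution of case severity: 0.333·(0.066−0.011) + 0.333·(0.476−0.291) + 0.333·(0.571−0.418) = +0.131.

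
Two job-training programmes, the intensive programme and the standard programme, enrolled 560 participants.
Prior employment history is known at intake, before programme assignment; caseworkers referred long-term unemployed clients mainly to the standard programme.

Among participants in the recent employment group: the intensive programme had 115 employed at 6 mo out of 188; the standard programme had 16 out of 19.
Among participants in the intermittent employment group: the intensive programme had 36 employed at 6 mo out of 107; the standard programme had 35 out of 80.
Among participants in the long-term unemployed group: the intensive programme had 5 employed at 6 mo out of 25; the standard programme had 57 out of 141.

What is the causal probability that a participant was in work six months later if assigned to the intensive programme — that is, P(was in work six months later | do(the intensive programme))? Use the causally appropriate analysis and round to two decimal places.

0.40

Here prior employment history is a common cause — it drives both which programme a case falls under and the outcome. The crude comparison mixes populations; the stratum-specific rates are the causally relevant ones.
Standardising the intensive programme to the population prior employment history mix: 0.370·115/188 + 0.334·36/107 + 0.296·5/25 = 0.398.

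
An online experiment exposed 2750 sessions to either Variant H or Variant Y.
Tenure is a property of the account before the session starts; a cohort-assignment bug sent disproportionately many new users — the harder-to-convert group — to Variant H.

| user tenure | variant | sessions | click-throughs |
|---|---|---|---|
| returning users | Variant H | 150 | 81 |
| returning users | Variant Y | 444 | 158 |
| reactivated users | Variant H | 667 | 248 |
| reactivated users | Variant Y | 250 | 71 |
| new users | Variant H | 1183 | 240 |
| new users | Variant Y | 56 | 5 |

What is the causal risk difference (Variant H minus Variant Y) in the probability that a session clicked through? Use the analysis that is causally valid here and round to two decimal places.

The stratified and pooled comparisons disagree (Variant H wins within each user tenure; Variant Y wins overall), so the answer turns on the causal role of user tenure.
Here user tenure is a common cause — it drives both which variant a case falls under and the outcome. The crude comparison mixes populations; the stratum-specific rates are the causally relevant ones.
Adjusting over the population distribution of user tenure: 0.216·(0.540−0.356) + 0.333·(0.372−0.284) + 0.451·(0.203−0.089) = +0.120.

+0.12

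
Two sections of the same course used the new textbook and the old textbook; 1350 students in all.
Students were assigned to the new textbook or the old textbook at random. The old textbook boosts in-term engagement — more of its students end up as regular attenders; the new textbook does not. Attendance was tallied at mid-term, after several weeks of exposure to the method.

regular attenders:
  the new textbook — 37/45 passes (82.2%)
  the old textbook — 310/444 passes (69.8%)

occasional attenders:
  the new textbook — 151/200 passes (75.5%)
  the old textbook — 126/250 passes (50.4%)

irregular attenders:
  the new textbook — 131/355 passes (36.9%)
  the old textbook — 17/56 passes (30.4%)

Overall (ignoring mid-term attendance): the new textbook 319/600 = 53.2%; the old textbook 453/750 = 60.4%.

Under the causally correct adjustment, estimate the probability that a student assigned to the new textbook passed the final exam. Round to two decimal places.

Mid-term attendance lies on the pathway teaching method → mid-term attendance → outcome, so adjusting for it blocks the indirect effect. For the total causal effect of teaching method, use the unadjusted pooled rates.
So P(outcome | do(the new textbook)) is just the pooled rate for the new textbook: 319/600 = 0.532.

0.53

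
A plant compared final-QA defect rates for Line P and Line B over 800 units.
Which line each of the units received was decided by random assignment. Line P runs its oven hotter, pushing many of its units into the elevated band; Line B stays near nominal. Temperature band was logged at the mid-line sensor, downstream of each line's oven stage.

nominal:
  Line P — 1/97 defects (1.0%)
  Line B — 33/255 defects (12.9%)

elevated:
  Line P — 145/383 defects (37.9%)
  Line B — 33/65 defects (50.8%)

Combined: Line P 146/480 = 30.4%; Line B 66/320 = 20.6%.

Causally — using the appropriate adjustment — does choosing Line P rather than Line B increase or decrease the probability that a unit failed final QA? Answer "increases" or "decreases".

In-process temperature band lies on the pathway line → in-process temperature band → outcome, so adjusting for it blocks the indirect effect. For the total causal effect of line, use the unadjusted pooled rates.
Pooled: Line P 30.4% vs Line B 20.6%; Line B is lower overall.

increases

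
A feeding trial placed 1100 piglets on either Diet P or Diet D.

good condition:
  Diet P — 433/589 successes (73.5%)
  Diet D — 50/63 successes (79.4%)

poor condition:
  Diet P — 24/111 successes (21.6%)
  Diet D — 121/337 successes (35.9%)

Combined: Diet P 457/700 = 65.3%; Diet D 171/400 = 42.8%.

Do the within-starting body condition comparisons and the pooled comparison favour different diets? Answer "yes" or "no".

Within each starting body condition level (good condition 73.5% vs 79.4%; poor condition 21.6% vs 35.9%), Diet D has the higher rate every time. Pooled: 65.3% vs 42.8% — Diet P has the higher rate overall. The two comparisons disagree.

yes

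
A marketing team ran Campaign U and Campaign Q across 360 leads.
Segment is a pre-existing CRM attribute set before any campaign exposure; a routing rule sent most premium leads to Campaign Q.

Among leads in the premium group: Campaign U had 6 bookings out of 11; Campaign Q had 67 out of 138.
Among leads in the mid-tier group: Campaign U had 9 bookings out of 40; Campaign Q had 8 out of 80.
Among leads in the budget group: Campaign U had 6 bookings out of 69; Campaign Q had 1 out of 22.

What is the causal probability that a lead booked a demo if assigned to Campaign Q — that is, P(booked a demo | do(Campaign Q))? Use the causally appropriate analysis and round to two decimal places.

The stratified and pooled comparisons disagree (Campaign U wins within each customer segment; Campaign Q wins overall), so the answer turns on the causal role of customer segment.
Customer segment differs across campaigns for reasons unrelated to any effect of the campaign itself, and it separately predicts the outcome — a classic confounder. We must compare within customer segment levels.
Standardising Campaign Q to the population customer segment mix: 0.414·67/138 + 0.333·8/80 + 0.253·1/22 = 0.246.

0.25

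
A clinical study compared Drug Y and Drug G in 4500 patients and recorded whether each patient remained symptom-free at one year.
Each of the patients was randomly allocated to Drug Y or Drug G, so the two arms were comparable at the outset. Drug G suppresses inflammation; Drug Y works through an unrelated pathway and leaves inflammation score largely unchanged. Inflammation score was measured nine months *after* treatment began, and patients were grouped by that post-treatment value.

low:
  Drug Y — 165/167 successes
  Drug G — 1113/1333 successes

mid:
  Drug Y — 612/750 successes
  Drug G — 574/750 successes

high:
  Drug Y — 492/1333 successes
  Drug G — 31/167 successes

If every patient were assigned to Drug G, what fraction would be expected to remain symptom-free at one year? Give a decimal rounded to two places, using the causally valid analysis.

0.76

The inflammation score-specific comparison favours Drug Y throughout, but the pooled figures favour Drug G. The question is whether to condition on inflammation score.
Inflammation score lies on the pathway drug → inflammation score → outcome, so adjusting for it blocks the indirect effect. For the total causal effect of drug, use the unadjusted pooled rates.
So P(outcome | do(Drug G)) is just the pooled rate for Drug G: 1718/2250 = 0.764.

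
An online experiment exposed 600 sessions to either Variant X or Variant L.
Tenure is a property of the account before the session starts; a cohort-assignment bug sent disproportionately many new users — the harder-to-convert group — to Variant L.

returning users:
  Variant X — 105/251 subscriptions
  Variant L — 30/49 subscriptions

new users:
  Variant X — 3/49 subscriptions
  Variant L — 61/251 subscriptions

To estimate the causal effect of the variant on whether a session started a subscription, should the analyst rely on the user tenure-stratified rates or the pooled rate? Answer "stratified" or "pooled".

stratified

User tenure satisfies the back-door criterion: it is not a descendant of the variant, and it blocks the spurious path from variant to outcome. Adjusting for it (i.e., using the within-user tenure rates) gives the causal effect.
Within each level — returning users: 41.8% vs 61.2%; new users: 6.1% vs 24.3% — Variant L is higher every time.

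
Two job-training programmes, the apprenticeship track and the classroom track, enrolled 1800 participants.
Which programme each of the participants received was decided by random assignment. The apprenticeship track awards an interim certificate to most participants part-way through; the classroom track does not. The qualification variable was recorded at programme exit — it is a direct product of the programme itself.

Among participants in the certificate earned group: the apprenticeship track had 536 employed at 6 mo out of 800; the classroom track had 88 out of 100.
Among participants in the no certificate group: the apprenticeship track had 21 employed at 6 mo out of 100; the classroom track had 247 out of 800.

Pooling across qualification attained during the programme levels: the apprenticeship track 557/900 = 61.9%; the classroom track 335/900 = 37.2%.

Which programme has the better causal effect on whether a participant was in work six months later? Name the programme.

the apprenticeship track

the classroom track is higher inside every qualification attained during the programme stratum but the apprenticeship track is higher in aggregate. Whether to stratify depends on how qualification attained during the programme relates to the programme.
Stratifying would compare programmes among participants the programmes themselves sorted into qualification attained during the programme groups — a form of selection on an intermediate. The unconditioned pooled rates give the total causal effect.
Pooled: the apprenticeship track 61.9% vs the classroom track 37.2%; the apprenticeship track is higher overall.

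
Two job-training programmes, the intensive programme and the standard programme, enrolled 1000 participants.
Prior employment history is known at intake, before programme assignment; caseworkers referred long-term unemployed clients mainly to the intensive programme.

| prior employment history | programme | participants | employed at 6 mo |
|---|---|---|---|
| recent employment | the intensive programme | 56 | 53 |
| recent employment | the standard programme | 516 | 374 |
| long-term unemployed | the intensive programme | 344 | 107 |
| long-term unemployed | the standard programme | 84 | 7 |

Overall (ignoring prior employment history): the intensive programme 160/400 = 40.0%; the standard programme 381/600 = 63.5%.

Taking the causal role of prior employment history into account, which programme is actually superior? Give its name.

Prior employment history is set before the programme has any effect — it is not caused by the programme — and it independently drives the outcome. That makes it a confounder, so the causal comparison is within prior employment history levels.
Within each level — recent employment: 94.6% vs 72.5%; long-term unemployed: 31.1% vs 8.3% — the intensive programme is higher every time.

the intensive programme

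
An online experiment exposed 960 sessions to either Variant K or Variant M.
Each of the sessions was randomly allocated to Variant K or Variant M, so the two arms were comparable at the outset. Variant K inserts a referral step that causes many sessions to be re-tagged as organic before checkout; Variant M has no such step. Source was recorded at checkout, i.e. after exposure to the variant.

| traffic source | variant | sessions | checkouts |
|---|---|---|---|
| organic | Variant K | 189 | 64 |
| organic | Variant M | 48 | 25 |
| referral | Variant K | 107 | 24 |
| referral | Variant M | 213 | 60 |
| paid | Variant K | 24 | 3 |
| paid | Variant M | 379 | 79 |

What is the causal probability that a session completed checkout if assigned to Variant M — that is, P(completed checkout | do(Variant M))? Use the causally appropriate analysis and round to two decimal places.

0.26

Traffic source here is a post-treatment variable shaped by the variant; conditioning on it would introduce bias rather than remove it. The overall comparison is the causal one.
So P(outcome | do(Variant M)) is just the pooled rate for Variant M: 164/640 = 0.256.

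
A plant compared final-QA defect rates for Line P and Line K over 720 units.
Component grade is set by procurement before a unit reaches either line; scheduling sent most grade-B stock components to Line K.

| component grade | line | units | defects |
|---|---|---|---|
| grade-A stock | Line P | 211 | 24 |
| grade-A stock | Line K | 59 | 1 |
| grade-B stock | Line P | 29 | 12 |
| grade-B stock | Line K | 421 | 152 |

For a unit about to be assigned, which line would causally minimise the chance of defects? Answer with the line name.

Line K is lower inside every component grade stratum but Line P is lower in aggregate. Whether to stratify depends on how component grade relates to the line.
Nothing the line does changes component grade; the imbalance is an allocation artefact. With component grade also predicting the outcome, the pooled figure is confounded, and the within-stratum comparison is the causal one.
Within each level — grade-A stock: 11.4% vs 1.7%; grade-B stock: 41.4% vs 36.1% — Line K is lower every time.

Line K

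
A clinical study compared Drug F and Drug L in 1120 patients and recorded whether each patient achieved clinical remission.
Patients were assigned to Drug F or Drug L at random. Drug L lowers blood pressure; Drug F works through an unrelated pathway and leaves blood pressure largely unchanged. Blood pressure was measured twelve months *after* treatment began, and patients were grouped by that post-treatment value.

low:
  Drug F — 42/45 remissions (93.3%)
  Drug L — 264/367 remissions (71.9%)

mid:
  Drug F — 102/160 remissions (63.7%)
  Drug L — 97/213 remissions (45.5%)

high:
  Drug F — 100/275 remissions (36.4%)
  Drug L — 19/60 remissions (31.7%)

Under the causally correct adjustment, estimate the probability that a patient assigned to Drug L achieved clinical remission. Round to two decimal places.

The distribution of blood pressure is itself part of what the drug does — it is an intermediate outcome. Holding it fixed would remove that part of the effect; the total effect is the pooled difference.
So P(outcome | do(Drug L)) is just the pooled rate for Drug L: 380/640 = 0.594.

0.59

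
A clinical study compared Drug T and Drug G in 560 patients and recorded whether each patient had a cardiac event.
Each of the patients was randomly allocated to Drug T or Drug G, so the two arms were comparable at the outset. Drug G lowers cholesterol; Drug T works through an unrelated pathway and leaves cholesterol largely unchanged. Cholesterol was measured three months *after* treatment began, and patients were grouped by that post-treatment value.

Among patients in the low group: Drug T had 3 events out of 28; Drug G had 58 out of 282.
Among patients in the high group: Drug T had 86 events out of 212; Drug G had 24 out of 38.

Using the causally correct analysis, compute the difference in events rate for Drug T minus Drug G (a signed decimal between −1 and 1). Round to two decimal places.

The cholesterol-specific comparison favours Drug T throughout, but the pooled figures favour Drug G. The question is whether to condition on cholesterol.
Cholesterol is downstream of the drug. One should not condition on a consequence of treatment, so the overall rates are the right comparison.
The causal difference is the pooled difference: 0.371 − 0.256 = +0.115.

+0.11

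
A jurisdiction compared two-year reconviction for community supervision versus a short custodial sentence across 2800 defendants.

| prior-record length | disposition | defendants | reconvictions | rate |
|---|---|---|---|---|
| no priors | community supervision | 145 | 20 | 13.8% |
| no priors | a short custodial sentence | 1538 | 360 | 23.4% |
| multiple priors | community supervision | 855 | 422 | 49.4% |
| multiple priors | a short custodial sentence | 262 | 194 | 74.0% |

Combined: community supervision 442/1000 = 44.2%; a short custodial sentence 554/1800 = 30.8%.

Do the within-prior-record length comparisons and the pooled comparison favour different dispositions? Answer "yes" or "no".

yes

Within each prior-record length level (no priors 13.8% vs 23.4%; multiple priors 49.4% vs 74.0%), community supervision has the lower rate every time. Pooled: 44.2% vs 30.8% — a short custodial sentence has the lower rate overall. The two comparisons disagree.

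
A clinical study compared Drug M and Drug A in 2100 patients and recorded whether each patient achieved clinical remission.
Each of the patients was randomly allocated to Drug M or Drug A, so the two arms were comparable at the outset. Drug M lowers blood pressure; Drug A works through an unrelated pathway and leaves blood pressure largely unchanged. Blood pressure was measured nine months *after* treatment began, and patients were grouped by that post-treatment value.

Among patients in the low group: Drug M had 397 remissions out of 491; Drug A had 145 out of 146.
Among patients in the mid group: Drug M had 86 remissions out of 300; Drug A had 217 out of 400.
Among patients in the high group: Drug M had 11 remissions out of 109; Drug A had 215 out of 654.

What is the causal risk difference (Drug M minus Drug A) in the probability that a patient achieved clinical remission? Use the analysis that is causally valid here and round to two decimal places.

+0.07

Within every blood pressure level Drug A has the higher rate, yet pooled Drug M does — Simpson's reversal.
The distribution of blood pressure is itself part of what the drug does — it is an intermediate outcome. Holding it fixed would remove that part of the effect; the total effect is the pooled difference.
The causal difference is the pooled difference: 0.549 − 0.481 = +0.068.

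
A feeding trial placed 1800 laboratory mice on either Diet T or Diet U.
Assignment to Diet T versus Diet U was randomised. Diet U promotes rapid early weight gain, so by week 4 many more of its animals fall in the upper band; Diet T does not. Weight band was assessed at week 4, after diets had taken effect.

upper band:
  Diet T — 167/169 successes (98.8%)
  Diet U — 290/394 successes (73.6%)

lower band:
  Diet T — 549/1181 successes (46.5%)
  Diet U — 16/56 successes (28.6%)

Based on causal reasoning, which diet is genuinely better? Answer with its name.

The distribution of week-4 weight band is itself part of what the diet does — it is an intermediate outcome. Holding it fixed would remove that part of the effect; the total effect is the pooled difference.
Pooled: Diet T 53.0% vs Diet U 68.0%; Diet U is higher overall.

Diet U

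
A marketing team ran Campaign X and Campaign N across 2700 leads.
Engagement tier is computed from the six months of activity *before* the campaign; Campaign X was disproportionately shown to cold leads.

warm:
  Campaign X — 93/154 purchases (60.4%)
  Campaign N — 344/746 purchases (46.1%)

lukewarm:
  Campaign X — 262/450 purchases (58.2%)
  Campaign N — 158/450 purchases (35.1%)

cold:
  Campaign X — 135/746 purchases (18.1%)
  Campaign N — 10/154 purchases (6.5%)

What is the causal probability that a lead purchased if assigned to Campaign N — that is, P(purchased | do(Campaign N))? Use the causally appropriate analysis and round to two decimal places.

0.29

The imbalance in engagement tier arose from how leads were allocated, not from anything the campaign did; and engagement tier independently affects the outcome. The pooled gap is confounded — condition on engagement tier.
Standardising Campaign N to the population engagement tier mix: 0.333·344/746 + 0.333·158/450 + 0.333·10/154 = 0.292.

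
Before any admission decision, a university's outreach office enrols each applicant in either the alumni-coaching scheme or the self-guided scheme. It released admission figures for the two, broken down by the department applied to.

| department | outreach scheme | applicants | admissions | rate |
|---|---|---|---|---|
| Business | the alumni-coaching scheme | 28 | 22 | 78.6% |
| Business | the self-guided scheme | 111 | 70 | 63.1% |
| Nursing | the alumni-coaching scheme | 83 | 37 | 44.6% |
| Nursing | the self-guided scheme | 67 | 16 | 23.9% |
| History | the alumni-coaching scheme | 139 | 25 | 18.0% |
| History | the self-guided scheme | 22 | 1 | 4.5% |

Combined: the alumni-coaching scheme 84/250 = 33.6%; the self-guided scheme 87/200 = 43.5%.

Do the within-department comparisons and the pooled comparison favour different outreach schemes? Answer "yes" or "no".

yes

Within each department level (Business 78.6% vs 63.1%; Nursing 44.6% vs 23.9%; History 18.0% vs 4.5%), the alumni-coaching scheme has the higher rate every time. Pooled: 33.6% vs 43.5% — the self-guided scheme has the higher rate overall. The two comparisons disagree.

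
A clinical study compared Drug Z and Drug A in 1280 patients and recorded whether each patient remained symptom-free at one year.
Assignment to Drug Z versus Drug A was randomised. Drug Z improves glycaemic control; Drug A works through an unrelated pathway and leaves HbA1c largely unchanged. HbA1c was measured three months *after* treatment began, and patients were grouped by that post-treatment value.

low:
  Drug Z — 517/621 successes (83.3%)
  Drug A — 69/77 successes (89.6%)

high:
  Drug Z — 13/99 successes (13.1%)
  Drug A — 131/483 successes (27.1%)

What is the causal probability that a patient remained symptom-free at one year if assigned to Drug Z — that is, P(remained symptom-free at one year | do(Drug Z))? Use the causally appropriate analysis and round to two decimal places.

0.74

HbA1c is downstream of the drug. One should not condition on a consequence of treatment, so the overall rates are the right comparison.
So P(outcome | do(Drug Z)) is just the pooled rate for Drug Z: 530/720 = 0.736.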